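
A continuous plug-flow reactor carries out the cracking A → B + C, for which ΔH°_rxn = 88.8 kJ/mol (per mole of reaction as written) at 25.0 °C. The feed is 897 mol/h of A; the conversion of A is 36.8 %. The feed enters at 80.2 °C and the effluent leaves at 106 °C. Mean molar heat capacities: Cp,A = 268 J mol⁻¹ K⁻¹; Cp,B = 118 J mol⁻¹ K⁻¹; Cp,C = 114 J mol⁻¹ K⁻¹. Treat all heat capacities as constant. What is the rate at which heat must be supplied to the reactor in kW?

Extent of reaction ξ = 0.368 × 897 = 330.1 mol/h
Reaction term: ξ·ΔH°_rxn = 330.1 × 88.8 = 29313 kJ/h
Sensible, feed 80.2→25 °C: -13270 kJ/h
Outlet flows (mol/h): A 566.9, B 330.1, C 330.1
Sensible, products 25→106 °C: 18510 kJ/h
Q = ΔH = 34552 kJ/h = 9.5978 kW
Heat supplied = 9.5978 kW

Q_in = 9.60 kW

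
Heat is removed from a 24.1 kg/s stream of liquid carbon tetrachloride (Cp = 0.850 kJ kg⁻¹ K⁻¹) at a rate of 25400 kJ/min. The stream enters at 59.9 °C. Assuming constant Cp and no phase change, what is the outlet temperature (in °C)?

Q = 25400 kJ/min = 423.33 kJ/s
ΔT = Q/(ṁ·Cp) = 423.33/(24.1×0.850) = 20.666 K
T_out = 59.9 − 20.666 = 39.234 °C

T_out = 39.2 °C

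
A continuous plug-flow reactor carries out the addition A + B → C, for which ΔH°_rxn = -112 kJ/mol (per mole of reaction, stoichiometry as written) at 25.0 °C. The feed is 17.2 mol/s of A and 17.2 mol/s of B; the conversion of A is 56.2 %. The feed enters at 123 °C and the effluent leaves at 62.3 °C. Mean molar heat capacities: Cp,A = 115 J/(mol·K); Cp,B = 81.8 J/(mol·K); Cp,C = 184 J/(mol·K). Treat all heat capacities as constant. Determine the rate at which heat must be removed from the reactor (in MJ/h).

Q_out = 4650 MJ/h

Extent of reaction ξ = 0.562 × 17.2 = 9.6664 mol/s
Reaction term: ξ·ΔH°_rxn = 9.6664 × -112 = -1082.6 kJ/s
Sensible, feed 123→25 °C: -331.73 kJ/s
Outlet flows (mol/s): A 7.5336, B 7.5336, C 9.6664
Sensible, products 25→62.3 °C: 121.64 kJ/s
Q = ΔH = -1292.7 kJ/s = -1292.7 kW
Heat removed = 4653.8 MJ/h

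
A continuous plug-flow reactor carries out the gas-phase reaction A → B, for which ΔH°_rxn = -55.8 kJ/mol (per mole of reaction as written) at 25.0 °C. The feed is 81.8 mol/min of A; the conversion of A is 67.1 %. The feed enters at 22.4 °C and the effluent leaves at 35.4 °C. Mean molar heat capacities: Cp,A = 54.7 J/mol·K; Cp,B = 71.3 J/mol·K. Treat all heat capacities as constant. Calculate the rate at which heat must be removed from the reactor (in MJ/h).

Extent of reaction ξ = 0.671 × 81.8 = 54.888 mol/min
Reaction term: ξ·ΔH°_rxn = 54.888 × -55.8 = -3062.7 kJ/min
Sensible, feed 22.4→25 °C: 11.634 kJ/min
Outlet flows (mol/min): A 26.912, B 54.888
Sensible, products 25→35.4 °C: 56.01 kJ/min
Q = ΔH = -2995.1 kJ/min = -49.918 kW
Heat removed = 179.71 MJ/h

Q_out = 180 MJ/h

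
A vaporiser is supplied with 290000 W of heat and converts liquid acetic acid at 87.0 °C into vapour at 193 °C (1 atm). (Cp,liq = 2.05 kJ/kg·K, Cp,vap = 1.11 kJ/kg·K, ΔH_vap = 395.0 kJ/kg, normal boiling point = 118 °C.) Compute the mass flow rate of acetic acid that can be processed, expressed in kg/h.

ṁ = 1930 kg/h

Δh = 2.05×(118−87.0) + 395.0 + 1.11×(193−118) = 541.8 kJ/kg
Q = 290000 W = 290 kJ/s = 1.044e+06 kJ/h
ṁ = Q/Δh = 1.044e+06 / 541.8 = 1926.9 kg/h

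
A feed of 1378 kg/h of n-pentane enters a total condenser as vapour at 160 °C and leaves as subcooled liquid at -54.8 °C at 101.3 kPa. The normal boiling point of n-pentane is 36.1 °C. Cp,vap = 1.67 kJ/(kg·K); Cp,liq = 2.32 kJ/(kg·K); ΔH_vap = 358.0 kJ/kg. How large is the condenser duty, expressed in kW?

vapour 160→36.1 °C: -206.91 kJ/kg
condensation at 36.1 °C: -358 kJ/kg
liquid 36.1→-54.8 °C: -210.89 kJ/kg
Δh = -206.91 + -358 + -210.89 = -775.8 kJ/kg
Q = ṁ·Δh = 1378 kg/h × -775.8 kJ/kg = -1.0691e+06 kJ/h
|Q| = 296.96 kW

Q_c = 297 kW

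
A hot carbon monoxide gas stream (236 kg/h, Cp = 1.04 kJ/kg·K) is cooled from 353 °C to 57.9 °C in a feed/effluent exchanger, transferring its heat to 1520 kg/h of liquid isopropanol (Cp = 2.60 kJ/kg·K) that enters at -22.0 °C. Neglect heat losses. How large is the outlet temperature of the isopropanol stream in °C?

T_c,out = -3.67 °C

Heat released by hot stream: Q = 236 × 1.04 × (353 − 57.9) = 72429 kJ/h
Energy balance on cold side (adiabatic exchanger): Q = ṁ_c·Cp_c·(T_c,out − T_c,in)
T_c,out = -22.0 + 72429/(1520 × 2.60) = -3.6727 °C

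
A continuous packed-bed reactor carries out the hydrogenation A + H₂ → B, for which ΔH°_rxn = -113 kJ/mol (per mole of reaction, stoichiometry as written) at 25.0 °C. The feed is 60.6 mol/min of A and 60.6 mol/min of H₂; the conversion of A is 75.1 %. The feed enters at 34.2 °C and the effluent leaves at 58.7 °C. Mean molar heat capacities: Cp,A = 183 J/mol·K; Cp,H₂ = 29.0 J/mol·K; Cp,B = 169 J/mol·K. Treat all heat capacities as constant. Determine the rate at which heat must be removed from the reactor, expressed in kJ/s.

Q_out = 81.6 kJ/s

Extent of reaction ξ = 0.751 × 60.6 = 45.511 mol/min
Reaction term: ξ·ΔH°_rxn = 45.511 × -113 = -5142.7 kJ/min
Sensible, feed 34.2→25 °C: -118.19 kJ/min
Outlet flows (mol/min): A 15.089, H₂ 15.089, B 45.511
Sensible, products 25→58.7 °C: 367 kJ/min
Q = ΔH = -4893.9 kJ/min = -81.565 kW
Heat removed = 81.565 kJ/s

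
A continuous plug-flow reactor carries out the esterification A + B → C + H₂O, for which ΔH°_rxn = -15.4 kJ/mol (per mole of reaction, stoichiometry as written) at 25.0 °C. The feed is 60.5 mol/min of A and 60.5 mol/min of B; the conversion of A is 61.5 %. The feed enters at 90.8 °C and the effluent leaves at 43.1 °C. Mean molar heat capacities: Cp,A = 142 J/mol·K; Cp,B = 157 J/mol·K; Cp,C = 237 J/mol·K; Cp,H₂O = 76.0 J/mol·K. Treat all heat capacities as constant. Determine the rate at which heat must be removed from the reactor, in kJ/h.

Extent of reaction ξ = 0.615 × 60.5 = 37.207 mol/min
Reaction term: ξ·ΔH°_rxn = 37.207 × -15.4 = -573 kJ/min
Sensible, feed 90.8→25 °C: -1190.3 kJ/min
Outlet flows (mol/min): A 23.293, B 23.293, C 37.207, H₂O 37.207
Sensible, products 25→43.1 °C: 336.85 kJ/min
Q = ΔH = -1426.4 kJ/min = -23.774 kW
Heat removed = 85586 kJ/h

Q_out = 85600 kJ/h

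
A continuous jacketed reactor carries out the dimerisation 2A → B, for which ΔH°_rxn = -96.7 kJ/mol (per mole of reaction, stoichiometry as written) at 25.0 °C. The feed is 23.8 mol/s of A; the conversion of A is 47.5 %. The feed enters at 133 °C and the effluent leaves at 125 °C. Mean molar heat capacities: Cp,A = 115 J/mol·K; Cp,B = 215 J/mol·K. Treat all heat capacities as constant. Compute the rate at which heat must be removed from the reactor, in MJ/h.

Extent of reaction ξ = 0.475 × 23.8 / 2 = 5.6525 mol/s
Reaction term: ξ·ΔH°_rxn = 5.6525 × -96.7 = -546.6 kJ/s
Sensible, feed 133→25 °C: -295.6 kJ/s
Outlet flows (mol/s): A 12.495, B 5.6525
Sensible, products 25→125 °C: 265.22 kJ/s
Q = ΔH = -576.97 kJ/s = -576.97 kW
Heat removed = 2077.1 MJ/h

Q_out = 2080 MJ/h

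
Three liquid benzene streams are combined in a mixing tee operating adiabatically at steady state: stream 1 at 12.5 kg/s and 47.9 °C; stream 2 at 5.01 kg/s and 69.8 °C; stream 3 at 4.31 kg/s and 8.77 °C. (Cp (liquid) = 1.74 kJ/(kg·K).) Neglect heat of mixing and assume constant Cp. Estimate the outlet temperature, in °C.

Energy balance with Q = 0: Σ ṁᵢCp,ᵢ(T_out − Tᵢ) = 0
T_out = Σ ṁᵢCp,ᵢTᵢ / Σ ṁᵢCp,ᵢ
      = 1716.1 / 37.967 = 45.199 °C

T_out = 45.2 °C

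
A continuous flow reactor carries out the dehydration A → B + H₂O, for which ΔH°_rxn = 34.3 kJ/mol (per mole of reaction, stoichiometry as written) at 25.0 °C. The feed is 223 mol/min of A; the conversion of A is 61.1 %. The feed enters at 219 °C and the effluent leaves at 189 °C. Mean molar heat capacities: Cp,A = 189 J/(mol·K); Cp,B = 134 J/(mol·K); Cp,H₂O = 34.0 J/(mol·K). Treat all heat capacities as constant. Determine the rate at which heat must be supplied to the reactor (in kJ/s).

Extent of reaction ξ = 0.611 × 223 = 136.25 mol/min
Reaction term: ξ·ΔH°_rxn = 136.25 × 34.3 = 4673.5 kJ/min
Sensible, feed 219→25 °C: -8176.5 kJ/min
Outlet flows (mol/min): A 86.747, B 136.25, H₂O 136.25
Sensible, products 25→189 °C: 6442.9 kJ/min
Q = ΔH = 2939.8 kJ/min = 48.997 kW
Heat supplied = 48.997 kJ/s

Q_in = 49.0 kJ/s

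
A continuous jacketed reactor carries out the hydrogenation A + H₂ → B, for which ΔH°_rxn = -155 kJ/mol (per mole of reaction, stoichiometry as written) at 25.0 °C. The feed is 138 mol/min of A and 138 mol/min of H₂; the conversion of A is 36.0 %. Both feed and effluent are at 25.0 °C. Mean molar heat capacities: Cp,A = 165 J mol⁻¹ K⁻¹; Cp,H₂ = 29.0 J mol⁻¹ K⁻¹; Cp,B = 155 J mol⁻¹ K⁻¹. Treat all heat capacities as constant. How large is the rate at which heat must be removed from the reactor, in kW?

Extent of reaction ξ = 0.360 × 138 = 49.68 mol/min
Reaction term: ξ·ΔH°_rxn = 49.68 × -155 = -7700.4 kJ/min
Q = ΔH = -7700.4 kJ/min = -128.34 kW
Heat removed = 128.34 kW

Q_out = 128 kW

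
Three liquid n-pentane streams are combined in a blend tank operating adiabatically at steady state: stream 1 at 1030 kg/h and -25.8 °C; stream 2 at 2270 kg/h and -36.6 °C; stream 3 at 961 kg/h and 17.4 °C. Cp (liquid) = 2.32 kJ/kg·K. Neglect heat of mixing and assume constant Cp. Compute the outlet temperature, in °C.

T_out = -21.8 °C

Adiabatic, steady state ⇒ Σ ṁᵢCp,ᵢ(T_out − Tᵢ) = 0
T_out = Σ ṁᵢCp,ᵢTᵢ / Σ ṁᵢCp,ᵢ
      = -215610 / 9885.5 = -21.811 °C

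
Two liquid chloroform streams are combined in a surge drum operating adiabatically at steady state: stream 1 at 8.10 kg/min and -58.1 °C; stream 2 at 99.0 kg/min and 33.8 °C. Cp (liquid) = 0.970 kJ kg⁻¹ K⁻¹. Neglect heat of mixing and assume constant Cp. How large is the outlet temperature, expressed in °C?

Adiabatic, steady state ⇒ Σ ṁᵢCp,ᵢ(T_out − Tᵢ) = 0
T_out = Σ ṁᵢCp,ᵢTᵢ / Σ ṁᵢCp,ᵢ
      = 2789.3 / 103.89 = 26.85 °C

T_out = 26.8 °C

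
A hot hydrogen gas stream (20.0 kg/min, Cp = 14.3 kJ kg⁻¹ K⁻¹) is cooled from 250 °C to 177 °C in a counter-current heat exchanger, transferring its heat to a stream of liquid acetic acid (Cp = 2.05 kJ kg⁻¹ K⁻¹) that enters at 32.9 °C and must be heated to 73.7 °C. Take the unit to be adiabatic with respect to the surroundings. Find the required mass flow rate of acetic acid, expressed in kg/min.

Heat released by hot stream: Q = 20.0 × 14.3 × (250 − 177) = 20878 kJ/min
Energy balance on cold side (adiabatic exchanger): Q = ṁ_c·Cp_c·(T_c,out − T_c,in)
ṁ_c = 20878 / [2.05 × (73.7 − 32.9)] = 249.62 kg/min

ṁ_c = 250 kg/min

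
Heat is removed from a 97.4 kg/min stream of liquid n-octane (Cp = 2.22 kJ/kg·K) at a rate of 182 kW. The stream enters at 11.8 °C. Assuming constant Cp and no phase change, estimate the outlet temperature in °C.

Q = 182 kW = 10920 kJ/min
ΔT = Q/(ṁ·Cp) = 10920/(97.4×2.22) = 50.502 K
T_out = 11.8 − 50.502 = -38.702 °C

T_out = -38.7 °C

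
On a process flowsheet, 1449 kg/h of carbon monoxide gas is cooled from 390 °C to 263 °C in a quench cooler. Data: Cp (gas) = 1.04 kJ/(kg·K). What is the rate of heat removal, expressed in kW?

Q = ṁ·Cp·ΔT = 1449 × 1.04 × (263 − 390) = -191380 kJ/h
Converting: 191380 / 3600 s = 53.162 kW

Q_c = 53.2 kW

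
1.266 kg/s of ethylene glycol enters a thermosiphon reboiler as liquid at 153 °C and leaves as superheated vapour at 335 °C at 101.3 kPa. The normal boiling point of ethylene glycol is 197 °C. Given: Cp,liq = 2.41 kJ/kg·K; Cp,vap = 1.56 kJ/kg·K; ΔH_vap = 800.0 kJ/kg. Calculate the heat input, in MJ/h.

liquid 153→197 °C: 106.04 kJ/kg
vaporisation at 197 °C: 800 kJ/kg
vapour 197→335 °C: 215.28 kJ/kg
Δh = 106.04 + 800 + 215.28 = 1121.3 kJ/kg
Q = ṁ·Δh = 1.266 kg/s × 1121.3 kJ/kg = 1419.6 kJ/s
|Q| = 1419.6 kW = 5110.5 MJ/h

Q = 5110 MJ/h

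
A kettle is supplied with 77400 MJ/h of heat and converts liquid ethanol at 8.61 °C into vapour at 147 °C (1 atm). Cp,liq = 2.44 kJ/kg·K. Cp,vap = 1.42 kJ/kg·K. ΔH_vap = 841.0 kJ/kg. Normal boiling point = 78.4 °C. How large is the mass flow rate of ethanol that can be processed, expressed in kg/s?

ṁ = 19.4 kg/s

Δh = 2.44×(78.4−8.61) + 841.0 + 1.42×(147−78.4) = 1108.7 kJ/kg
Q = 77400 MJ/h = 21500 kJ/s = 21500 kJ/s
ṁ = Q/Δh = 21500 / 1108.7 = 19.392 kg/s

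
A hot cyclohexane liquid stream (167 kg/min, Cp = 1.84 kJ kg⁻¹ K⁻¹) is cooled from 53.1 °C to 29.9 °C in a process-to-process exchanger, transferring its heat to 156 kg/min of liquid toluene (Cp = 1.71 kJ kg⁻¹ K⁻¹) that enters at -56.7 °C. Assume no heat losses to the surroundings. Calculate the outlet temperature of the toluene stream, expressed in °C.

T_c,out = -30.0 °C

Heat released by hot stream: Q = 167 × 1.84 × (53.1 − 29.9) = 7128.9 kJ/min
Energy balance on cold side (adiabatic exchanger): Q = ṁ_c·Cp_c·(T_c,out − T_c,in)
T_c,out = -56.7 + 7128.9/(156 × 1.71) = -29.976 °C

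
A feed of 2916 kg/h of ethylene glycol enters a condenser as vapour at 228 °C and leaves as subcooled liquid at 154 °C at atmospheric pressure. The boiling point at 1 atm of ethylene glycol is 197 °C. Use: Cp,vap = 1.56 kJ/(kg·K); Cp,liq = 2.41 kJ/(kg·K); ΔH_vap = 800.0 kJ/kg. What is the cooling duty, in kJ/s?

Q_c = 771 kJ/s

vapour 228→197 °C: -48.36 kJ/kg
condensation at 197 °C: -800 kJ/kg
liquid 197→154 °C: -103.63 kJ/kg
Δh = -48.36 + -800 + -103.63 = -951.99 kJ/kg
Q = ṁ·Δh = 2916 kg/h × -951.99 kJ/kg = -2.776e+06 kJ/h
|Q| = 771.11 kW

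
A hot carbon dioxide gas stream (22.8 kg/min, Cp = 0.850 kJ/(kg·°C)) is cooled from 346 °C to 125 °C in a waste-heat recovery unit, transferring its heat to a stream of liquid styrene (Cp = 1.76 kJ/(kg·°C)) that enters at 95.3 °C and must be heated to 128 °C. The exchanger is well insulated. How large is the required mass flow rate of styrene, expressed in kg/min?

Heat released by hot stream: Q = 22.8 × 0.850 × (346 − 125) = 4283 kJ/min
Energy balance on cold side (adiabatic exchanger): Q = ṁ_c·Cp_c·(T_c,out − T_c,in)
ṁ_c = 4283 / [1.76 × (128 − 95.3)] = 74.419 kg/min

ṁ_c = 74.4 kg/min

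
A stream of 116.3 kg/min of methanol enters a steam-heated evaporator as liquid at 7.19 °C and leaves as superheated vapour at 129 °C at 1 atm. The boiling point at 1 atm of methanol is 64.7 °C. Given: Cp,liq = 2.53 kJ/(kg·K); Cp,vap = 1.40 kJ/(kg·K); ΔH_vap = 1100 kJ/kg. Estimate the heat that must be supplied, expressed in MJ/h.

liquid 7.19→64.7 °C: 145.5 kJ/kg
vaporisation at 64.7 °C: 1100 kJ/kg
vapour 64.7→129 °C: 90.02 kJ/kg
Δh = 145.5 + 1100 + 90.02 = 1335.5 kJ/kg
Q = ṁ·Δh = 116.3 kg/min × 1335.5 kJ/kg = 155320 kJ/min
|Q| = 2588.7 kW = 9319.3 MJ/h

Q = 9320 MJ/h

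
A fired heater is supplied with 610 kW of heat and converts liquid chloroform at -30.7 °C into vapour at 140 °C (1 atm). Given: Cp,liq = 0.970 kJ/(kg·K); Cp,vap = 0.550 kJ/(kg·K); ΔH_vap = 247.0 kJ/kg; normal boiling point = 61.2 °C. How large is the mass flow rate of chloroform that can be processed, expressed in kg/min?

ṁ = 96.4 kg/min

Δh = 0.970×(61.2−-30.7) + 247.0 + 0.550×(140−61.2) = 379.48 kJ/kg
Q = 610 kW = 610 kJ/s = 36600 kJ/min
ṁ = Q/Δh = 36600 / 379.48 = 96.447 kg/min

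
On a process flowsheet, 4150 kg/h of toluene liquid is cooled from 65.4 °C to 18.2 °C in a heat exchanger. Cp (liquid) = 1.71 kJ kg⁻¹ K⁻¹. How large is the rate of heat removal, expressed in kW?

Q = ṁ·Cp·ΔT = 4150 × 1.71 × (18.2 − 65.4) = -334950 kJ/h
Converting: 334950 / 3600 s = 93.043 kW

Q_c = 93.0 kW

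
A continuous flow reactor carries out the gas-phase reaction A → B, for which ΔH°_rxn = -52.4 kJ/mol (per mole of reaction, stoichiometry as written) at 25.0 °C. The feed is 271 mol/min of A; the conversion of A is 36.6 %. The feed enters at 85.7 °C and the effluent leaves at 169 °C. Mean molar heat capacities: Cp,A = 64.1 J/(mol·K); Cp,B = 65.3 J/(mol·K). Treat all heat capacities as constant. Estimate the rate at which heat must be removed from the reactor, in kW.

Q_out = 62.2 kW

Extent of reaction ξ = 0.366 × 271 = 99.186 mol/min
Reaction term: ξ·ΔH°_rxn = 99.186 × -52.4 = -5197.3 kJ/min
Sensible, feed 85.7→25 °C: -1054.4 kJ/min
Outlet flows (mol/min): A 171.81, B 99.186
Sensible, products 25→169 °C: 2518.6 kJ/min
Q = ΔH = -3733.2 kJ/min = -62.22 kW
Heat removed = 62.22 kW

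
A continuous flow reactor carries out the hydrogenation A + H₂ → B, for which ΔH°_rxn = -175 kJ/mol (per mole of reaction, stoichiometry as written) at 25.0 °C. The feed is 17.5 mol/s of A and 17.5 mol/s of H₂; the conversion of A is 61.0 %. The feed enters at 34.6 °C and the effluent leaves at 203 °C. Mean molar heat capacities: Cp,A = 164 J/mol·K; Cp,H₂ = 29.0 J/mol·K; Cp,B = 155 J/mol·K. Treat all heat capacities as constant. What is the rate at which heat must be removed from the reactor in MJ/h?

Q_out = 4940 MJ/h

Extent of reaction ξ = 0.610 × 17.5 = 10.675 mol/s
Reaction term: ξ·ΔH°_rxn = 10.675 × -175 = -1868.1 kJ/s
Sensible, feed 34.6→25 °C: -32.424 kJ/s
Outlet flows (mol/s): A 6.825, H₂ 6.825, B 10.675
Sensible, products 25→203 °C: 528.99 kJ/s
Q = ΔH = -1371.6 kJ/s = -1371.6 kW
Heat removed = 4937.6 MJ/h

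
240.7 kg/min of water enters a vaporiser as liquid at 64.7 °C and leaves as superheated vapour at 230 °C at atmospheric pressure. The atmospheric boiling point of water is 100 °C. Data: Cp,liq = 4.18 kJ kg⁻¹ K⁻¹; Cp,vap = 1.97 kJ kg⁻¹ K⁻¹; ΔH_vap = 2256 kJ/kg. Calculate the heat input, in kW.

liquid 64.7→100 °C: 147.55 kJ/kg
vaporisation at 100 °C: 2256 kJ/kg
vapour 100→230 °C: 256.1 kJ/kg
Δh = 147.55 + 2256 + 256.1 = 2659.7 kJ/kg
Q = ṁ·Δh = 240.7 kg/min × 2659.7 kJ/kg = 640180 kJ/min
|Q| = 10670 kW

Q = 10700 kW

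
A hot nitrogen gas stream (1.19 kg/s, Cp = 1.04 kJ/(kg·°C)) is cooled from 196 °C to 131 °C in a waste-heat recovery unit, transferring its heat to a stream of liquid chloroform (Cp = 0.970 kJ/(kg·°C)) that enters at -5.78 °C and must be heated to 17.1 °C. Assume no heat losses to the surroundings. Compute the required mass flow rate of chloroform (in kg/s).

Heat released by hot stream: Q = 1.19 × 1.04 × (196 − 131) = 80.444 kJ/s
Energy balance on cold side (adiabatic exchanger): Q = ṁ_c·Cp_c·(T_c,out − T_c,in)
ṁ_c = 80.444 / [0.970 × (17.1 − -5.78)] = 3.6246 kg/s

ṁ_c = 3.62 kg/s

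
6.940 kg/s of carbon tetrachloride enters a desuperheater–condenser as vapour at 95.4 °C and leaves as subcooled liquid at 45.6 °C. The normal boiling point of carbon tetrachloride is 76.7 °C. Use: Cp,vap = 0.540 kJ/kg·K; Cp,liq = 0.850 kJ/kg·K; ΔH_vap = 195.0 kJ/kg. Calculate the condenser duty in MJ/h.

Q_c = 5780 MJ/h

vapour 95.4→76.7 °C: -10.098 kJ/kg
condensation at 76.7 °C: -195 kJ/kg
liquid 76.7→45.6 °C: -26.435 kJ/kg
Δh = -10.098 + -195 + -26.435 = -231.53 kJ/kg
Q = ṁ·Δh = 6.940 kg/s × -231.53 kJ/kg = -1606.8 kJ/s
|Q| = 1606.8 kW = 5784.6 MJ/h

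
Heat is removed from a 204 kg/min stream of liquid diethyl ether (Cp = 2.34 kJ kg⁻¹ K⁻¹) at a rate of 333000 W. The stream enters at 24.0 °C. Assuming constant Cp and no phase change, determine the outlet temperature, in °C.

Q = 333000 W = 19980 kJ/min
ΔT = Q/(ṁ·Cp) = 19980/(204×2.34) = 41.855 K
T_out = 24.0 − 41.855 = -17.855 °C

T_out = -17.9 °C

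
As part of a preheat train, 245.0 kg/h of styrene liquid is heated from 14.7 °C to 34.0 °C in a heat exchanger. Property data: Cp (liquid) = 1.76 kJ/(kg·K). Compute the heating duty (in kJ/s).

Q = ṁ·Cp·ΔT = 245.0 × 1.76 × (34.0 − 14.7) = 8322.2 kJ/h
Converting: 8322.2 / 3600 s = 2.3117 kW

Q = 2.31 kJ/s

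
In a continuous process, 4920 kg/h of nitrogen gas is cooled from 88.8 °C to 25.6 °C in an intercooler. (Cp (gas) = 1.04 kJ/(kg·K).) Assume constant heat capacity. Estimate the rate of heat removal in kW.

Q_c = 89.8 kW

Q = ṁ·Cp·ΔT = 4920 × 1.04 × (25.6 − 88.8) = -323380 kJ/h
Converting: 323380 / 3600 s = 89.828 kW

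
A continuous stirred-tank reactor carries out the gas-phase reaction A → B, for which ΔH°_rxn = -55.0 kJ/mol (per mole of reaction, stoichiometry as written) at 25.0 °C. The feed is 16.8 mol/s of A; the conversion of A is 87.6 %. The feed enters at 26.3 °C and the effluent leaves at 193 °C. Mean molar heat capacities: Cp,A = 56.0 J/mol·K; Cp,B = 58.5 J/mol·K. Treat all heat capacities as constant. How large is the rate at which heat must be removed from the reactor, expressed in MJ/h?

Q_out = 2330 MJ/h

Extent of reaction ξ = 0.876 × 16.8 = 14.717 mol/s
Reaction term: ξ·ΔH°_rxn = 14.717 × -55.0 = -809.42 kJ/s
Sensible, feed 26.3→25 °C: -1.223 kJ/s
Outlet flows (mol/s): A 2.0832, B 14.717
Sensible, products 25→193 °C: 164.24 kJ/s
Q = ΔH = -646.41 kJ/s = -646.41 kW
Heat removed = 2327.1 MJ/h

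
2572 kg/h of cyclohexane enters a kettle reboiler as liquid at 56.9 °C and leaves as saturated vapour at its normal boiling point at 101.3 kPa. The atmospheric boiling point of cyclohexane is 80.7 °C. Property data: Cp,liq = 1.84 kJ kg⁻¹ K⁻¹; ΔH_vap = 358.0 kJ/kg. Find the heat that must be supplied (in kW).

Q = 287 kW

liquid 56.9→80.7 °C: 43.792 kJ/kg
vaporisation at 80.7 °C: 358 kJ/kg
Δh = 43.792 + 358 = 401.79 kJ/kg
Q = ṁ·Δh = 2572 kg/h × 401.79 kJ/kg = 1.0334e+06 kJ/h
|Q| = 287.06 kW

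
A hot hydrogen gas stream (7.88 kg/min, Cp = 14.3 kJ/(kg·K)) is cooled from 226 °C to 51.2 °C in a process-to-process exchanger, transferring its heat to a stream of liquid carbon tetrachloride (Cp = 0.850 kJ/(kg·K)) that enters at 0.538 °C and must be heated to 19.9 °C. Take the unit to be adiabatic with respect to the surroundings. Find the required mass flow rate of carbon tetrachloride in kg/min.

Heat released by hot stream: Q = 7.88 × 14.3 × (226 − 51.2) = 19697 kJ/min
Energy balance on cold side (adiabatic exchanger): Q = ṁ_c·Cp_c·(T_c,out − T_c,in)
ṁ_c = 19697 / [0.850 × (19.9 − 0.538)] = 1196.8 kg/min

ṁ_c = 1200 kg/min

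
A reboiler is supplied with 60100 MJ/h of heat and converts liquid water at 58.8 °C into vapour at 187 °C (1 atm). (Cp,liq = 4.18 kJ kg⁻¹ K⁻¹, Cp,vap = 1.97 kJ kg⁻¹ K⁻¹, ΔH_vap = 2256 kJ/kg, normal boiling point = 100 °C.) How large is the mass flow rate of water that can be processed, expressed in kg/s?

ṁ = 6.42 kg/s

Δh = 4.18×(100−58.8) + 2256 + 1.97×(187−100) = 2599.6 kJ/kg
Q = 60100 MJ/h = 16694 kJ/s = 16694 kJ/s
ṁ = Q/Δh = 16694 / 2599.6 = 6.4219 kg/s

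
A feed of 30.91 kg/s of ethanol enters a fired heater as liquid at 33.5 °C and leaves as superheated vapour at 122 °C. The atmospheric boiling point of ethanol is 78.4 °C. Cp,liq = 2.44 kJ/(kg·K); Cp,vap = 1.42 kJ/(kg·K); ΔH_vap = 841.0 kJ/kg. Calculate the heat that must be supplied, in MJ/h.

Q = 113000 MJ/h

liquid 33.5→78.4 °C: 109.56 kJ/kg
vaporisation at 78.4 °C: 841 kJ/kg
vapour 78.4→122 °C: 61.912 kJ/kg
Δh = 109.56 + 841 + 61.912 = 1012.5 kJ/kg
Q = ṁ·Δh = 30.91 kg/s × 1012.5 kJ/kg = 31295 kJ/s
|Q| = 31295 kW = 112660 MJ/h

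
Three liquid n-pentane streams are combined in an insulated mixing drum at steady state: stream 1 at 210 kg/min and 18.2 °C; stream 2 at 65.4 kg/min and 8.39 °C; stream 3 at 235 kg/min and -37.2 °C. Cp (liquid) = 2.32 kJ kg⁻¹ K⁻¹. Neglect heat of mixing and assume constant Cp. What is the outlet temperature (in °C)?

Energy balance with Q = 0: Σ ṁᵢCp,ᵢ(T_out − Tᵢ) = 0
Σ ṁᵢCp,ᵢTᵢ = 210×2.32×18.2 + 65.4×2.32×8.39 + 235×2.32×-37.2 = -10141
Σ ṁᵢCp,ᵢ = 210×2.32 + 65.4×2.32 + 235×2.32 = 1184.1
T_out = -10141 / 1184.1 = -8.5644 °C

T_out = -8.56 °C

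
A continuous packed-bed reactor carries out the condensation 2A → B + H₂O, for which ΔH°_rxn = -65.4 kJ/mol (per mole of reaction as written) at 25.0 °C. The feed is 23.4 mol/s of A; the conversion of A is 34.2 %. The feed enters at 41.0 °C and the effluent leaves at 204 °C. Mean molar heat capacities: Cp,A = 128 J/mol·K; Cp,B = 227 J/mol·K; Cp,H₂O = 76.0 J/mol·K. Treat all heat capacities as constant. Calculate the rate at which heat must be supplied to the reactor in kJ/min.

Extent of reaction ξ = 0.342 × 23.4 / 2 = 4.0014 mol/s
Reaction term: ξ·ΔH°_rxn = 4.0014 × -65.4 = -261.69 kJ/s
Sensible, feed 41.0→25 °C: -47.923 kJ/s
Outlet flows (mol/s): A 15.397, B 4.0014, H₂O 4.0014
Sensible, products 25→204 °C: 569.8 kJ/s
Q = ΔH = 260.19 kJ/s = 260.19 kW
Heat supplied = 15611 kJ/min

Q_in = 15600 kJ/min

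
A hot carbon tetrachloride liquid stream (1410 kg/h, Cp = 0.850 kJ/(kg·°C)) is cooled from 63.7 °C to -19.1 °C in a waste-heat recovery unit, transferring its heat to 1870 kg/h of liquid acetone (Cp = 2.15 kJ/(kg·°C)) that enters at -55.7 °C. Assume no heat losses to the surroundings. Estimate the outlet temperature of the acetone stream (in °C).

Heat released by hot stream: Q = 1410 × 0.850 × (63.7 − -19.1) = 99236 kJ/h
Energy balance on cold side (adiabatic exchanger): Q = ṁ_c·Cp_c·(T_c,out − T_c,in)
T_c,out = -55.7 + 99236/(1870 × 2.15) = -31.018 °C

T_c,out = -31.0 °C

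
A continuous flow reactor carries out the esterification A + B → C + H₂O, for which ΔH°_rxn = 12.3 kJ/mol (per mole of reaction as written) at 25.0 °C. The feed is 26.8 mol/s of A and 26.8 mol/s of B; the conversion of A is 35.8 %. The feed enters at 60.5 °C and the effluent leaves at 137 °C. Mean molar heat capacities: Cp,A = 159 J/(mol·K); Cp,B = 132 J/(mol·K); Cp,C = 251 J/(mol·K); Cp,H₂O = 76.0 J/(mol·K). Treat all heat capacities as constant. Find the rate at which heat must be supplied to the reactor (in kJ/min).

Extent of reaction ξ = 0.358 × 26.8 = 9.5944 mol/s
Reaction term: ξ·ΔH°_rxn = 9.5944 × 12.3 = 118.01 kJ/s
Sensible, feed 60.5→25 °C: -276.86 kJ/s
Outlet flows (mol/s): A 17.206, B 17.206, C 9.5944, H₂O 9.5944
Sensible, products 25→137 °C: 912.15 kJ/s
Q = ΔH = 753.3 kJ/s = 753.3 kW
Heat supplied = 45198 kJ/min

Q_in = 45200 kJ/min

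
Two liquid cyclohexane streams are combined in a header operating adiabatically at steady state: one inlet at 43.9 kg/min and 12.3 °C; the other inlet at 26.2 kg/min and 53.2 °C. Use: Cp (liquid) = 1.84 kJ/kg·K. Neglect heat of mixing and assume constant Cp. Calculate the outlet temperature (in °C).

Adiabatic, steady state ⇒ Σ ṁᵢCp,ᵢ(T_out − Tᵢ) = 0
T_out = Σ ṁᵢCp,ᵢTᵢ / Σ ṁᵢCp,ᵢ
      = 3558.2 / 128.98 = 27.586 °C

T_out = 27.6 °C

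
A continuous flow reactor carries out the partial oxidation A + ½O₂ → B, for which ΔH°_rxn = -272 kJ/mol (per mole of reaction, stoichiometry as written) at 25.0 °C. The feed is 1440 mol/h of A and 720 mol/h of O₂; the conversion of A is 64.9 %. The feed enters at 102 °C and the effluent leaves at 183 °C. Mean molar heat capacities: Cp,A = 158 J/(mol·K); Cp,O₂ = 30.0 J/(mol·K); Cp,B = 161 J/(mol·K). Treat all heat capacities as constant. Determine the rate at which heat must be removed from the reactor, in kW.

Q_out = 65.5 kW

Extent of reaction ξ = 0.649 × 1440 = 934.56 mol/h
Reaction term: ξ·ΔH°_rxn = 934.56 × -272 = -254200 kJ/h
Sensible, feed 102→25 °C: -19182 kJ/h
Outlet flows (mol/h): A 505.44, O₂ 252.72, B 934.56
Sensible, products 25→183 °C: 37589 kJ/h
Q = ΔH = -235790 kJ/h = -65.498 kW
Heat removed = 65.498 kW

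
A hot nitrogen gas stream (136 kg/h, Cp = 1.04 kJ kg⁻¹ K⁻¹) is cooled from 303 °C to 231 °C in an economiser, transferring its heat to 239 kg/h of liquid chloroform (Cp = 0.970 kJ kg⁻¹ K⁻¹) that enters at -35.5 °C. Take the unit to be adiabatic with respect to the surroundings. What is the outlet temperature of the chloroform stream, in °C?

Heat released by hot stream: Q = 136 × 1.04 × (303 − 231) = 10184 kJ/h
Energy balance on cold side (adiabatic exchanger): Q = ṁ_c·Cp_c·(T_c,out − T_c,in)
T_c,out = -35.5 + 10184/(239 × 0.970) = 8.4274 °C

T_c,out = 8.43 °C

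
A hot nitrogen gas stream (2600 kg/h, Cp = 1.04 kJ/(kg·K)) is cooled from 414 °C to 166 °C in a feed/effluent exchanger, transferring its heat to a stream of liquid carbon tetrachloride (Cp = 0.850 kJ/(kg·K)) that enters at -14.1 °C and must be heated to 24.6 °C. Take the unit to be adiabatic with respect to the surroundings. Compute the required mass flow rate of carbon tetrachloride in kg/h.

Heat released by hot stream: Q = 2600 × 1.04 × (414 − 166) = 670590 kJ/h
Energy balance on cold side (adiabatic exchanger): Q = ṁ_c·Cp_c·(T_c,out − T_c,in)
ṁ_c = 670590 / [0.850 × (24.6 − -14.1)] = 20386 kg/h

ṁ_c = 20400 kg/h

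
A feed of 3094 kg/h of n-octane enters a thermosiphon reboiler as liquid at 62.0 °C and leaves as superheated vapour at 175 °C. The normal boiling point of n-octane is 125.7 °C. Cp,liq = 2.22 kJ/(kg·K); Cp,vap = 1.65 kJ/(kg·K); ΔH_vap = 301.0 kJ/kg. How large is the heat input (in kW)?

liquid 62.0→125.7 °C: 141.41 kJ/kg
vaporisation at 125.7 °C: 301 kJ/kg
vapour 125.7→175 °C: 81.345 kJ/kg
Δh = 141.41 + 301 + 81.345 = 523.76 kJ/kg
Q = ṁ·Δh = 3094 kg/h × 523.76 kJ/kg = 1.6205e+06 kJ/h
|Q| = 450.14 kW

Q = 450 kW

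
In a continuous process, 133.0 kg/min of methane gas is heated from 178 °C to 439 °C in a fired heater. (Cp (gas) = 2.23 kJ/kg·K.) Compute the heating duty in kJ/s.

Q = 1290 kJ/s

Q = ṁ·Cp·ΔT = 133.0 × 2.23 × (439 − 178) = 77410 kJ/min
Converting: 77410 / 60 s = 1290.2 kW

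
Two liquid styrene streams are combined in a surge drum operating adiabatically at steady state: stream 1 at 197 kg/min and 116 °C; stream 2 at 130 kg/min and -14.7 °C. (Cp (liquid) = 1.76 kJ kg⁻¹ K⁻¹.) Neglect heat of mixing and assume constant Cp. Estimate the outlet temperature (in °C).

T_out = 64.0 °C

Adiabatic, steady state ⇒ Σ ṁᵢCp,ᵢ(T_out − Tᵢ) = 0
Σ ṁᵢCp,ᵢTᵢ = 197×1.76×116 + 130×1.76×-14.7 = 36856
Σ ṁᵢCp,ᵢ = 197×1.76 + 130×1.76 = 575.52
T_out = 36856 / 575.52 = 64.04 °C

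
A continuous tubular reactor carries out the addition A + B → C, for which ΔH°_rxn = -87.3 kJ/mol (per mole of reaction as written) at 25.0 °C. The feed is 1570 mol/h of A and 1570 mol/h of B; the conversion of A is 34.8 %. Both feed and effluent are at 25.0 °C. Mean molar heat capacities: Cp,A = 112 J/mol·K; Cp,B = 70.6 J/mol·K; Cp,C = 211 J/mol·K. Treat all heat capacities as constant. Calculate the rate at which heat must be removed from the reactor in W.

Extent of reaction ξ = 0.348 × 1570 = 546.36 mol/h
Reaction term: ξ·ΔH°_rxn = 546.36 × -87.3 = -47697 kJ/h
Q = ΔH = -47697 kJ/h = -13.249 kW
Heat removed = 13249 W

Q_out = 13200 W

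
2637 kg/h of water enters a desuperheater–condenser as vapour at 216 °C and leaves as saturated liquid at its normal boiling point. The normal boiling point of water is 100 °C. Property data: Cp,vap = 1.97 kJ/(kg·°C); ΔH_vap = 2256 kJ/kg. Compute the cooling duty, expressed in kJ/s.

vapour 216→100 °C: -228.52 kJ/kg
condensation at 100 °C: -2256 kJ/kg
Δh = -228.52 + -2256 = -2484.5 kJ/kg
Q = ṁ·Δh = 2637 kg/h × -2484.5 kJ/kg = -6.5517e+06 kJ/h
|Q| = 1819.9 kW

Q_c = 1820 kJ/s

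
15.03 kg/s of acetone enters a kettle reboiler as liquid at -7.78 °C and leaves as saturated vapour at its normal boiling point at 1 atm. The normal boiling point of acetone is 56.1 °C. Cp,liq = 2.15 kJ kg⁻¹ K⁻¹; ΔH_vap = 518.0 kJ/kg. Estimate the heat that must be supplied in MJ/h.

liquid -7.78→56.1 °C: 137.34 kJ/kg
vaporisation at 56.1 °C: 518 kJ/kg
Δh = 137.34 + 518 = 655.34 kJ/kg
Q = ṁ·Δh = 15.03 kg/s × 655.34 kJ/kg = 9849.8 kJ/s
|Q| = 9849.8 kW = 35459 MJ/h

Q = 35500 MJ/h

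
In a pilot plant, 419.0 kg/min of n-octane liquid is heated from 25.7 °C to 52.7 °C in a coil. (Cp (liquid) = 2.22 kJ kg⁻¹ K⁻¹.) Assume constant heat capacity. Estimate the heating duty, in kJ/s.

Q = 419 kJ/s

Q = ṁ·Cp·ΔT = 419.0 × 2.22 × (52.7 − 25.7) = 25115 kJ/min
Converting: 25115 / 60 s = 418.58 kW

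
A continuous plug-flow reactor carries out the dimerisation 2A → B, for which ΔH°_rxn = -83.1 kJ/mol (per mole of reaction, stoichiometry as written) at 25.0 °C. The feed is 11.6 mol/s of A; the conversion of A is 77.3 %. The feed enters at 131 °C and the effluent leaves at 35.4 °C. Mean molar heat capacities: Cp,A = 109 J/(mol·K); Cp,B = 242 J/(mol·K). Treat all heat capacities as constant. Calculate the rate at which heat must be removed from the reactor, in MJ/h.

Q_out = 1770 MJ/h

Extent of reaction ξ = 0.773 × 11.6 / 2 = 4.4834 mol/s
Reaction term: ξ·ΔH°_rxn = 4.4834 × -83.1 = -372.57 kJ/s
Sensible, feed 131→25 °C: -134.03 kJ/s
Outlet flows (mol/s): A 2.6332, B 4.4834
Sensible, products 25→35.4 °C: 14.269 kJ/s
Q = ΔH = -492.33 kJ/s = -492.33 kW
Heat removed = 1772.4 MJ/h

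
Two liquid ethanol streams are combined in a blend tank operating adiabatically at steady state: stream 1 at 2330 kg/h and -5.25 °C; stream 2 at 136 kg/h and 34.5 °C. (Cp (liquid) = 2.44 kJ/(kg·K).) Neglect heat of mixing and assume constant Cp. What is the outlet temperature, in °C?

No heat crosses the boundary, so H_out = H_in.
T_out = Σ ṁᵢCp,ᵢTᵢ / Σ ṁᵢCp,ᵢ
      = -18399 / 6017 = -3.0578 °C

T_out = -3.06 °C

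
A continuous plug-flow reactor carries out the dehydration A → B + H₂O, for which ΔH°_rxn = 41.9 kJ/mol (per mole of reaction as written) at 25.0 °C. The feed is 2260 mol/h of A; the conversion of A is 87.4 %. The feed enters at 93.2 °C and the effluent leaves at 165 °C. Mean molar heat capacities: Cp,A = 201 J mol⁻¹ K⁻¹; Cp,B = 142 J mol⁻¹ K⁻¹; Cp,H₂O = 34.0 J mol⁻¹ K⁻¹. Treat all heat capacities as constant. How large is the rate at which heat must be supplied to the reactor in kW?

Extent of reaction ξ = 0.874 × 2260 = 1975.2 mol/h
Reaction term: ξ·ΔH°_rxn = 1975.2 × 41.9 = 82763 kJ/h
Sensible, feed 93.2→25 °C: -30981 kJ/h
Outlet flows (mol/h): A 284.76, B 1975.2, H₂O 1975.2
Sensible, products 25→165 °C: 56683 kJ/h
Q = ΔH = 108470 kJ/h = 30.129 kW
Heat supplied = 30.129 kW

Q_in = 30.1 kW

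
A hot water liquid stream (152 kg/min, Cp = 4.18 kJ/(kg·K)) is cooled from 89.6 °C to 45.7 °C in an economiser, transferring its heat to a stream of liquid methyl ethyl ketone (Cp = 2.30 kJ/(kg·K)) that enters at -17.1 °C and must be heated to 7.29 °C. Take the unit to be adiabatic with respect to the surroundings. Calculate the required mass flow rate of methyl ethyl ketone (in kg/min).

Heat released by hot stream: Q = 152 × 4.18 × (89.6 − 45.7) = 27892 kJ/min
Energy balance on cold side (adiabatic exchanger): Q = ṁ_c·Cp_c·(T_c,out − T_c,in)
ṁ_c = 27892 / [2.30 × (7.29 − -17.1)] = 497.22 kg/min

ṁ_c = 497 kg/min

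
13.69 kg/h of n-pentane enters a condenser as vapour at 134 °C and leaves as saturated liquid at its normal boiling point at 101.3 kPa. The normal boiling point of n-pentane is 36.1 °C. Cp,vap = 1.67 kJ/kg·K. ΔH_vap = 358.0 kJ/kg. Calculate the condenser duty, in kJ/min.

vapour 134→36.1 °C: -163.49 kJ/kg
condensation at 36.1 °C: -358 kJ/kg
Δh = -163.49 + -358 = -521.49 kJ/kg
Q = ṁ·Δh = 13.69 kg/h × -521.49 kJ/kg = -7139.2 kJ/h
|Q| = 1.9831 kW = 118.99 kJ/min

Q_c = 119 kJ/min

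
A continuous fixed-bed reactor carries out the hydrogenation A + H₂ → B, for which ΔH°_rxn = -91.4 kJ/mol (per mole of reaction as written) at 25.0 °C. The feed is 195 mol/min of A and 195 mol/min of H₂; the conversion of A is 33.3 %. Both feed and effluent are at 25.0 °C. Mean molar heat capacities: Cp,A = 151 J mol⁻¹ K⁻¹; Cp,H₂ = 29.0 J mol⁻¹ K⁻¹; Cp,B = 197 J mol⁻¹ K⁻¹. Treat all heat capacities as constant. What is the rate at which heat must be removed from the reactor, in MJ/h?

Q_out = 356 MJ/h

Extent of reaction ξ = 0.333 × 195 = 64.935 mol/min
Reaction term: ξ·ΔH°_rxn = 64.935 × -91.4 = -5935.1 kJ/min
Q = ΔH = -5935.1 kJ/min = -98.918 kW
Heat removed = 356.1 MJ/h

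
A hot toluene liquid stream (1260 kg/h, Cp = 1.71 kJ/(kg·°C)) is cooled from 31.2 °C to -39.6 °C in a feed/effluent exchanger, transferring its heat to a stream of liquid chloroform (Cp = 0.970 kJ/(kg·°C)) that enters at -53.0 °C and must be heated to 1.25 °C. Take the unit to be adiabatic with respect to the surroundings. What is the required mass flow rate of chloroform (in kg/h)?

ṁ_c = 2900 kg/h

Heat released by hot stream: Q = 1260 × 1.71 × (31.2 − -39.6) = 152550 kJ/h
Energy balance on cold side (adiabatic exchanger): Q = ṁ_c·Cp_c·(T_c,out − T_c,in)
ṁ_c = 152550 / [0.970 × (1.25 − -53.0)] = 2898.9 kg/h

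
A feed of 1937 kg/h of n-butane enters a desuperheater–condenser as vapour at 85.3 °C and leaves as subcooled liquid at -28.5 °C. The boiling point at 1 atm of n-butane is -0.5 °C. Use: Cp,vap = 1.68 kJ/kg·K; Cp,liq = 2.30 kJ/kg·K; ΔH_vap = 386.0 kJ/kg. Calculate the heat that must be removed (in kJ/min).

Q_c = 19200 kJ/min

vapour 85.3→-0.5 °C: -144.14 kJ/kg
condensation at -0.5 °C: -386 kJ/kg
liquid -0.5→-28.5 °C: -64.4 kJ/kg
Δh = -144.14 + -386 + -64.4 = -594.54 kJ/kg
Q = ṁ·Δh = 1937 kg/h × -594.54 kJ/kg = -1.1516e+06 kJ/h
|Q| = 319.9 kW = 19194 kJ/min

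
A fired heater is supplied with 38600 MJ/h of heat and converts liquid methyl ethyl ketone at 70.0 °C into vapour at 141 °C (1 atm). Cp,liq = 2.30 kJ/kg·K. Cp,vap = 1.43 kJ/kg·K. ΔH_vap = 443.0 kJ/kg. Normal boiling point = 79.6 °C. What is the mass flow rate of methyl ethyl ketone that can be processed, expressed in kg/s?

ṁ = 19.4 kg/s

Δh = 2.30×(79.6−70.0) + 443.0 + 1.43×(141−79.6) = 552.88 kJ/kg
Q = 38600 MJ/h = 10722 kJ/s = 10722 kJ/s
ṁ = Q/Δh = 10722 / 552.88 = 19.393 kg/s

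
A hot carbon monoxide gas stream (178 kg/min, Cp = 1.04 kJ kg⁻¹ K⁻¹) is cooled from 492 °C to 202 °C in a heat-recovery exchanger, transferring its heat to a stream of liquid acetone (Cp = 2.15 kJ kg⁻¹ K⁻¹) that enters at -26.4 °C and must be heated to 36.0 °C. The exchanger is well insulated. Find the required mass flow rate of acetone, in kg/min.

ṁ_c = 400 kg/min

Heat released by hot stream: Q = 178 × 1.04 × (492 − 202) = 53685 kJ/min
Energy balance on cold side (adiabatic exchanger): Q = ṁ_c·Cp_c·(T_c,out − T_c,in)
ṁ_c = 53685 / [2.15 × (36.0 − -26.4)] = 400.16 kg/min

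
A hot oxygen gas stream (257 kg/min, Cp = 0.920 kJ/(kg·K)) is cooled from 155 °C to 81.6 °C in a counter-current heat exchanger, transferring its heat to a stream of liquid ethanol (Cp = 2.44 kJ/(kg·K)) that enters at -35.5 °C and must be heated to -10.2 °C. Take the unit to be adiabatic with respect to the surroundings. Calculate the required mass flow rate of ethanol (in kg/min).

Heat released by hot stream: Q = 257 × 0.920 × (155 − 81.6) = 17355 kJ/min
Energy balance on cold side (adiabatic exchanger): Q = ṁ_c·Cp_c·(T_c,out − T_c,in)
ṁ_c = 17355 / [2.44 × (-10.2 − -35.5)] = 281.13 kg/min

ṁ_c = 281 kg/min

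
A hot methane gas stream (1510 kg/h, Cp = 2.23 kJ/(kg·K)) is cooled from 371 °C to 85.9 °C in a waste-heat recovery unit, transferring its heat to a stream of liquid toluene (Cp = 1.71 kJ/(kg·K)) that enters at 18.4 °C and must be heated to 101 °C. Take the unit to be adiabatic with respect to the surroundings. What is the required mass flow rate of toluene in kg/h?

ṁ_c = 6800 kg/h

Heat released by hot stream: Q = 1510 × 2.23 × (371 − 85.9) = 960020 kJ/h
Energy balance on cold side (adiabatic exchanger): Q = ṁ_c·Cp_c·(T_c,out − T_c,in)
ṁ_c = 960020 / [1.71 × (101 − 18.4)] = 6796.8 kg/h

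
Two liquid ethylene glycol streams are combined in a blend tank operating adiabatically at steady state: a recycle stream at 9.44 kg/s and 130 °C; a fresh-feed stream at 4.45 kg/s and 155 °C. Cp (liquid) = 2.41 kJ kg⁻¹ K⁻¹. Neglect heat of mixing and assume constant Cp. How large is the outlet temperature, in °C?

T_out = 138 °C

No heat crosses the boundary, so H_out = H_in.
T_out = Σ ṁᵢCp,ᵢTᵢ / Σ ṁᵢCp,ᵢ
      = 4619.8 / 33.475 = 138.01 °C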